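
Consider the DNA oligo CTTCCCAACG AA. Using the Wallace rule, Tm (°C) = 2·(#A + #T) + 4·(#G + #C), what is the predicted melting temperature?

36°C

Counting bases: G=1, C=5, A=4, T=2
A+T = 6, G+C = 6
Tm = 4·6 + 2·6 = 24 + 12 = 36°C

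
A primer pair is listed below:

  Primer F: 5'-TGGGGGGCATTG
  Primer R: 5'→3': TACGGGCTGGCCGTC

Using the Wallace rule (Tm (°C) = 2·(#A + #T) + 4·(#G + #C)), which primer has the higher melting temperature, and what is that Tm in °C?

Primer F: A+T=4, G+C=8 → Tm = 2(4)+4(8) = 40°C
Primer R: A+T=4, G+C=11 → Tm = 2(4)+4(11) = 52°C
40°C vs 52°C → primer R is higher.

Primer R, 52°C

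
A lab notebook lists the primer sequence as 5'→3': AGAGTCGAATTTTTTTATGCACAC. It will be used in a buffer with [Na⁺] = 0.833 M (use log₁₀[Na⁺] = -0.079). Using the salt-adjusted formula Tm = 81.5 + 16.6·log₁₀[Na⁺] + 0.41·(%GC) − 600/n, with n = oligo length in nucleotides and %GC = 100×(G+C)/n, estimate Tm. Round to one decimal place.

Length n = 24. Counting bases: A=7, G=4, T=9, C=4
G+C = 8, so %GC = 8/24 × 100 = 33.333%
Salt term: 16.6 × (-0.079) = -1.311
GC term: 0.41 × 33.333 = 13.667; length term: −600/24 = −25
Tm = 81.5 + (-1.311) + 13.667 − 25 = 68.856 → 68.9°C

68.9°C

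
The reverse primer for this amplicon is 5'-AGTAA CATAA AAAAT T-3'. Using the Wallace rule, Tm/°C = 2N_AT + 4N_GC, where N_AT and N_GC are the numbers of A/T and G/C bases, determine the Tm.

Counting bases: C=1, T=4, A=10, G=1
AT pairs contribute 14, GC pairs contribute 2.
Tm = 2(14) + 4(2) = 28 + 8 = 36°C

36°C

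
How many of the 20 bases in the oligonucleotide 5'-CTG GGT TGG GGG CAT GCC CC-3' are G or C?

15

Counting bases: T=4, C=6, A=1, G=9
Total G or C: 9 + 6 = 15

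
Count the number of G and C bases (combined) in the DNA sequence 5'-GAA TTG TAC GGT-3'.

5

Counting bases: G=4, C=1, T=4, A=3
G+C = 4 + 1 = 5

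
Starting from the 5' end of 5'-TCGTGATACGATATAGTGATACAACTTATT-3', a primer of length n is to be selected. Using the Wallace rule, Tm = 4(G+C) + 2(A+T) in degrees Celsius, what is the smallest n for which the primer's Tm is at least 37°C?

First 13 bases: TCGTGATACGATA → Tm = 36°C (< 37°C)
First 14 bases: TCGTGATACGATAT → Tm = 38°C (≥ 37°C)
Each additional base adds 2°C (A/T) or 4°C (G/C), so Tm is non-decreasing in n; n = 14 is the first length to reach 37°C.

n = 14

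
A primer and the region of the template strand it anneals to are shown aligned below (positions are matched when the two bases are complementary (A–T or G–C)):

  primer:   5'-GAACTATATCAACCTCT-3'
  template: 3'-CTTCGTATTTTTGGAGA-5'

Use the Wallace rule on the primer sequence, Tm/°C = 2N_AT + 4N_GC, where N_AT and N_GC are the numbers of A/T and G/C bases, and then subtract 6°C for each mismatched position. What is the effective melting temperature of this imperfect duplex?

22°C

Primer base counts: A=6, T=5, G=1, C=5 → A+T=11, G+C=6
Perfect-match Tm = 2(11) + 4(6) = 22 + 24 = 46°C
Mismatches (positions where the bases are not complementary): 4 (at positions 4, 5, 9, 10)
Effective Tm = 46 − 4×6 = 46 − 24 = 22°C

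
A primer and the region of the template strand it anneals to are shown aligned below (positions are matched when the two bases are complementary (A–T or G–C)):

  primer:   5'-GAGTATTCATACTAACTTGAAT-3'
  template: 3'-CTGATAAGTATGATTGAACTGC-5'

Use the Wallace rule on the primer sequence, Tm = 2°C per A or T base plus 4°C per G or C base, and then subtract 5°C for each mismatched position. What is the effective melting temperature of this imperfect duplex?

Primer base counts: A=8, T=8, G=3, C=3 → A+T=16, G+C=6
Perfect-match Tm = 2(16) + 4(6) = 32 + 24 = 56°C
Mismatches (positions where the bases are not complementary): 3 (at positions 3, 21, 22)
Effective Tm = 56 − 3×5 = 56 − 15 = 41°C

41°C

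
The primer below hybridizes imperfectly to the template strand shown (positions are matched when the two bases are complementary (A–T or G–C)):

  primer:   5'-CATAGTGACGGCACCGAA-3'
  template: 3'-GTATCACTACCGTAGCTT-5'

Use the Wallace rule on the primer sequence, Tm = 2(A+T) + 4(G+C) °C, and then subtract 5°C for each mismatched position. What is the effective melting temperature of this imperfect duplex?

Primer base counts: A=6, T=2, G=5, C=5 → A+T=8, G+C=10
Perfect-match Tm = 2(8) + 4(10) = 16 + 40 = 56°C
Mismatches (positions where the bases are not complementary): 2 (at positions 9, 14)
Effective Tm = 56 − 2×5 = 56 − 10 = 46°C

46°C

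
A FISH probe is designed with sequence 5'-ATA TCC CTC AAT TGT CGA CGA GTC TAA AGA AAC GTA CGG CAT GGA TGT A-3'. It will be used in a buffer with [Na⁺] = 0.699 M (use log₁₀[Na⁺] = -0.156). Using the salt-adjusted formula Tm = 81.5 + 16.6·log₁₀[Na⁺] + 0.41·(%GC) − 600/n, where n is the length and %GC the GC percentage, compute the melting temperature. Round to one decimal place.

Length n = 49. Base counts: T=12, G=11, C=10, A=16
G+C = 21, so %GC = 21/49 × 100 = 42.857%
Salt term: 16.6 × (-0.156) = -2.59
GC term: 0.41 × 42.857 = 17.571; length term: −600/49 = −12.245
Tm = 81.5 + (-2.59) + 17.571 − 12.245 = 84.236 → 84.2°C

84.2°C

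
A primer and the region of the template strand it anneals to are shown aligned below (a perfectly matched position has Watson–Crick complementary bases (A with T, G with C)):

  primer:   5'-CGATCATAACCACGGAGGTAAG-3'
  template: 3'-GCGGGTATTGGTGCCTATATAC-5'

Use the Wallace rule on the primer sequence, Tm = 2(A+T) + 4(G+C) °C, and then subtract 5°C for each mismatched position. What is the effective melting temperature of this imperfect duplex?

Primer base counts: A=8, T=3, G=6, C=5 → A+T=11, G+C=11
Perfect-match Tm = 2(11) + 4(11) = 22 + 44 = 66°C
Mismatches (positions where the bases are not complementary): 5 (at positions 3, 4, 17, 18, 21)
Effective Tm = 66 − 5×5 = 66 − 25 = 41°C

41°C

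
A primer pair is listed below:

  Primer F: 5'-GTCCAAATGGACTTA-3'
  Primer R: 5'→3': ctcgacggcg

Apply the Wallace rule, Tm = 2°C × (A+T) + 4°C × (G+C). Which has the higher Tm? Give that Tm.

Primer F, 42°C

Primer F: A+T=9, G+C=6 → Tm = 2(9)+4(6) = 42°C
Primer R: A+T=2, G+C=8 → Tm = 2(2)+4(8) = 36°C
42°C vs 36°C → primer F is higher.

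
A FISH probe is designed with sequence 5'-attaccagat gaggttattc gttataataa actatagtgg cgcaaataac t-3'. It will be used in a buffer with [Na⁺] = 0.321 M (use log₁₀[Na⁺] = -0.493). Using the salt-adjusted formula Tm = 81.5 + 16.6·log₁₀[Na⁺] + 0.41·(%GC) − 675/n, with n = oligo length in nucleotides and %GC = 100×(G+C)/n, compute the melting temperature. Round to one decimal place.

72.9°C

Length n = 51. Counting bases: T=16, G=9, A=19, C=7
G+C = 16, so %GC = 16/51 × 100 = 31.373%
Salt term: 16.6 × (-0.493) = -8.184
GC term: 0.41 × 31.373 = 12.863; length term: −675/51 = −13.235
Tm = 81.5 + (-8.184) + 12.863 − 13.235 = 72.944 → 72.9°C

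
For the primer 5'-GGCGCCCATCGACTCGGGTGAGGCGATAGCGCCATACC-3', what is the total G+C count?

26

A=7, G=13, T=5, C=13
G+C = 13 + 13 = 26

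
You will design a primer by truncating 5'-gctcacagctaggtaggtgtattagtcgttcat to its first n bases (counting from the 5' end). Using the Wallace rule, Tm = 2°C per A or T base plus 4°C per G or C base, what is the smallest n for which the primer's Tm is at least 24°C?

n = 8

First 7 bases: GCTCACA → Tm = 22°C (< 24°C)
First 8 bases: GCTCACAG → Tm = 26°C (≥ 24°C)
Each additional base adds 2°C (A/T) or 4°C (G/C), so Tm is non-decreasing in n; n = 8 is the first length to reach 24°C.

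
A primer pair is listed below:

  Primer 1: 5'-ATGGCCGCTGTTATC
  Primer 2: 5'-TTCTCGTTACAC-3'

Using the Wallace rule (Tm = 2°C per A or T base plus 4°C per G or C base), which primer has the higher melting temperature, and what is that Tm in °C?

Primer 1: A+T=7, G+C=8 → Tm = 2(7)+4(8) = 46°C
Primer 2: A+T=7, G+C=5 → Tm = 2(7)+4(5) = 34°C
46°C vs 34°C → primer 1 is higher.

Primer 1, 46°C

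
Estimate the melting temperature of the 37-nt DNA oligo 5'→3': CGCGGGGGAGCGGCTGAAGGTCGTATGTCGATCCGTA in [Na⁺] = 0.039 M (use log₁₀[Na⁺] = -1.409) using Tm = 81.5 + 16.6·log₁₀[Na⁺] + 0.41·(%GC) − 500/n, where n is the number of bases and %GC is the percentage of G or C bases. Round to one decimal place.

71.2°C

Length n = 37. Scanning the sequence gives T=7, G=16, C=8, A=6.
G+C = 24, so %GC = 24/37 × 100 = 64.865%
Salt term: 16.6 × (-1.409) = -23.389
GC term: 0.41 × 64.865 = 26.595; length term: −500/37 = −13.514
Tm = 81.5 + (-23.389) + 26.595 − 13.514 = 71.192 → 71.2°C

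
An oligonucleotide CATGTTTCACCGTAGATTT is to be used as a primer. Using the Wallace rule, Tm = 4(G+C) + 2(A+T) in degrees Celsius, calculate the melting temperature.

52°C

Counting bases: C=4, A=4, G=3, T=8
A+T = 12, G+C = 7
Tm = 2(12) + 4(7) = 24 + 28 = 52°C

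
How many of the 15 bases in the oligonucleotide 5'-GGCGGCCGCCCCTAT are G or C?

Counting bases: G=5, C=7, A=1, T=2
G+C = 5 + 7 = 12

12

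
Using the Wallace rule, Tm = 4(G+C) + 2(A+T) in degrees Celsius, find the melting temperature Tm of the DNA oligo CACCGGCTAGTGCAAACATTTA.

64°C

Counting bases: G=4, T=5, C=6, A=7
So N_AT = 12 and N_GC = 10.
Tm = 4·10 + 2·12 = 40 + 24 = 64°C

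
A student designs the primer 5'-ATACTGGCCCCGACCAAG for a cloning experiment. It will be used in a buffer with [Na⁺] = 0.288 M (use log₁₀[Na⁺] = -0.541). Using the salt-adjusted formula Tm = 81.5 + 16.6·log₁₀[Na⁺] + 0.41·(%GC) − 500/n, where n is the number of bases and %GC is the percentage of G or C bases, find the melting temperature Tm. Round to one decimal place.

Length n = 18. Base counts: A=5, G=4, C=7, T=2
G+C = 11, so %GC = 11/18 × 100 = 61.111%
Salt term: 16.6 × (-0.541) = -8.981
GC term: 0.41 × 61.111 = 25.056; length term: −500/18 = −27.778
Tm = 81.5 + (-8.981) + 25.056 − 27.778 = 69.797 → 69.8°C

69.8°C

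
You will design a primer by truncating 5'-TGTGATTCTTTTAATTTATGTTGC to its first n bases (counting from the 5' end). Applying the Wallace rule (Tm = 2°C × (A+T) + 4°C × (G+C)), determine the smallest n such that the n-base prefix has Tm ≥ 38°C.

First 15 bases: TGTGATTCTTTTAAT → Tm = 36°C (< 38°C)
First 16 bases: TGTGATTCTTTTAATT → Tm = 38°C (≥ 38°C)
Since every base adds ≥2°C, Tm only increases with n, so the threshold is first crossed at n = 16.

n = 16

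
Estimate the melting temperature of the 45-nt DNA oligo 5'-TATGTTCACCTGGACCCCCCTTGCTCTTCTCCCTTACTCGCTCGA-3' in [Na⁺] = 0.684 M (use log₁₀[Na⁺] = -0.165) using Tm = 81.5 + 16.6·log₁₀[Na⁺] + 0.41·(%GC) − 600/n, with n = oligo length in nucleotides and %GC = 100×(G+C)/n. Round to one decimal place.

Length n = 45. Counting bases: A=5, G=6, C=19, T=15
G+C = 25, so %GC = 25/45 × 100 = 55.556%
Salt term: 16.6 × (-0.165) = -2.739
GC term: 0.41 × 55.556 = 22.778; length term: −600/45 = −13.333
Tm = 81.5 + (-2.739) + 22.778 − 13.333 = 88.206 → 88.2°C

88.2°C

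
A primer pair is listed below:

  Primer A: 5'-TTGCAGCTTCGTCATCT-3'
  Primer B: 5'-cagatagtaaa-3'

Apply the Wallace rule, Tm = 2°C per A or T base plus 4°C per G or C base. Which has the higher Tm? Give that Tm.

Primer A: A+T=9, G+C=8 → Tm = 2(9)+4(8) = 50°C
Primer B: A+T=8, G+C=3 → Tm = 2(8)+4(3) = 28°C
50°C vs 28°C → primer A is higher.

Primer A, 50°C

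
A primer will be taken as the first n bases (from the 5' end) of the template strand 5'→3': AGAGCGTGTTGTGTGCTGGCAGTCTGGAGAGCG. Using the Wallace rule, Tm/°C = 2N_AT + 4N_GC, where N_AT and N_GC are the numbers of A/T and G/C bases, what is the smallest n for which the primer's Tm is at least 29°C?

n = 10

First 9 bases: AGAGCGTGT → Tm = 28°C (< 29°C)
First 10 bases: AGAGCGTGTT → Tm = 30°C (≥ 29°C)
Since every base adds ≥2°C, Tm only increases with n, so the threshold is first crossed at n = 10.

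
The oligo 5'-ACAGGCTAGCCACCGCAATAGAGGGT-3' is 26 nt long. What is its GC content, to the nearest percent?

Counting bases: C=7, T=3, A=8, G=8
G+C = 8 + 7 = 15 out of 26 bases
%GC = 15/26 × 100 = 57.69% ≈ 58%

58%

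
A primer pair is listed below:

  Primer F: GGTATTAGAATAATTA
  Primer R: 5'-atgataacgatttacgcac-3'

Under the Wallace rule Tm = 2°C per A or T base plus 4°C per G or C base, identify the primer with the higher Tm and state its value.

Primer F: A+T=13, G+C=3 → Tm = 2(13)+4(3) = 38°C
Primer R: A+T=12, G+C=7 → Tm = 2(12)+4(7) = 52°C
38°C vs 52°C → primer R is higher.

Primer R, 52°C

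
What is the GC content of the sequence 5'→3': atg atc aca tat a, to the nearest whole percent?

23%

C=2, A=6, T=4, G=1
G+C = 1 + 2 = 3 out of 13 bases
%GC = 3/13 × 100 = 23.08% ≈ 23%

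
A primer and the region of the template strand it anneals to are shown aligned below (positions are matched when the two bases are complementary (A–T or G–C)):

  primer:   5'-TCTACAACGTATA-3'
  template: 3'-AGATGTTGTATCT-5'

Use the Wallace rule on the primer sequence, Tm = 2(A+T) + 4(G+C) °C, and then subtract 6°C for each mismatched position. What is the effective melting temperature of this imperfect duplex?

22°C

Primer base counts: A=5, T=4, G=1, C=3 → A+T=9, G+C=4
Perfect-match Tm = 2(9) + 4(4) = 18 + 16 = 34°C
Mismatches (positions where the bases are not complementary): 2 (at positions 9, 12)
Effective Tm = 34 − 2×6 = 34 − 12 = 22°C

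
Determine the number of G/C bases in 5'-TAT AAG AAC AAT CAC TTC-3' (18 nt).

Scanning the sequence gives A=8, G=1, T=5, C=4.
G+C = 1 + 4 = 5

5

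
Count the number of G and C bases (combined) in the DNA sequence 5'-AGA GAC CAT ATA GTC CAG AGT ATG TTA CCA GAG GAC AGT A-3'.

Scanning the sequence gives A=15, C=7, G=10, T=8.
G+C = 10 + 7 = 17

17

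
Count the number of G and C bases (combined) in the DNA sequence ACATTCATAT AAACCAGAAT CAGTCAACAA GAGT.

Base counts: T=7, C=7, A=16, G=4
Total G or C: 4 + 7 = 11

11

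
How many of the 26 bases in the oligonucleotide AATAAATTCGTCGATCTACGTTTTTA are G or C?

Scanning the sequence gives A=8, C=4, G=3, T=11.
Total G or C: 3 + 4 = 7

7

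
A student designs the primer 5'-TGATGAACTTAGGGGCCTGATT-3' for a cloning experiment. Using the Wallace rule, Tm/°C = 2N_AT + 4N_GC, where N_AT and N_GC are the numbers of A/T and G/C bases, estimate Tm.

Base counts: G=7, T=7, A=5, C=3
A+T = 12, G+C = 10
Tm = 2×12 + 4×10 = 64°C

64°C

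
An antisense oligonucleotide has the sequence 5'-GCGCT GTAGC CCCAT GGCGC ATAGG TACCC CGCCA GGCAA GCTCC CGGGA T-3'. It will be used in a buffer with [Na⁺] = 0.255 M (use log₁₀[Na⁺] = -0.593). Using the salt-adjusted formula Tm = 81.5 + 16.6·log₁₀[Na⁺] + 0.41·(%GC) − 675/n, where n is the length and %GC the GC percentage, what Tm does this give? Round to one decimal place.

86.6°C

Length n = 51. Scanning the sequence gives C=19, G=16, T=7, A=9.
G+C = 35, so %GC = 35/51 × 100 = 68.627%
Salt term: 16.6 × (-0.593) = -9.844
GC term: 0.41 × 68.627 = 28.137; length term: −675/51 = −13.235
Tm = 81.5 + (-9.844) + 28.137 − 13.235 = 86.558 → 86.6°C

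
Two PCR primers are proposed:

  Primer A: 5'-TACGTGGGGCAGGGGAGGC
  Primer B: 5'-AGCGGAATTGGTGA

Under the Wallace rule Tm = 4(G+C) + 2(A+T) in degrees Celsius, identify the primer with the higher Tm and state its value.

Primer A: A+T=5, G+C=14 → Tm = 2(5)+4(14) = 66°C
Primer B: A+T=7, G+C=7 → Tm = 2(7)+4(7) = 42°C
66°C vs 42°C → primer A is higher.

Primer A, 66°C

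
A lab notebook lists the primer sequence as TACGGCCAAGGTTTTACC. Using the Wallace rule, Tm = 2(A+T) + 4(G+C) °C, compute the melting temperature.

54°C

Base counts: C=5, G=4, A=4, T=5
So N_AT = 9 and N_GC = 9.
Tm = 2(9) + 4(9) = 18 + 36 = 54°C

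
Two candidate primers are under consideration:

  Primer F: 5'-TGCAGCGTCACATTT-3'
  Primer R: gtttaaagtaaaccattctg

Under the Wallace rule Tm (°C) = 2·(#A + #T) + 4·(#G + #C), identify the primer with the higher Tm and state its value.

Primer R, 52°C

Primer F: A+T=8, G+C=7 → Tm = 2(8)+4(7) = 44°C
Primer R: A+T=14, G+C=6 → Tm = 2(14)+4(6) = 52°C
44°C vs 52°C → primer R is higher.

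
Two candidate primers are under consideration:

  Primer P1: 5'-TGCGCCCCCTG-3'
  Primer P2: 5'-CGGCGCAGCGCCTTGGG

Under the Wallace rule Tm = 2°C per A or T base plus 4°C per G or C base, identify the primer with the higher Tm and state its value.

Primer P1: A+T=2, G+C=9 → Tm = 2(2)+4(9) = 40°C
Primer P2: A+T=3, G+C=14 → Tm = 2(3)+4(14) = 62°C
40°C vs 62°C → primer P2 is higher.

Primer P2, 62°C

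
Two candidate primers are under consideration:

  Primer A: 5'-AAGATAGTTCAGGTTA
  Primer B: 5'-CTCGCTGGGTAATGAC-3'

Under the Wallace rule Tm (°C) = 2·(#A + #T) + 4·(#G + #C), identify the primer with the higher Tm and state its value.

Primer A: A+T=11, G+C=5 → Tm = 2(11)+4(5) = 42°C
Primer B: A+T=7, G+C=9 → Tm = 2(7)+4(9) = 50°C
42°C vs 50°C → primer B is higher.

Primer B, 50°C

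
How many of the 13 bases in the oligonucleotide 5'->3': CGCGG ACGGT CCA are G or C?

10

Base counts: G=5, A=2, C=5, T=1
G+C = 5 + 5 = 10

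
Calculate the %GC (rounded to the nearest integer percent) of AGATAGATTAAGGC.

Base counts: C=1, T=3, G=4, A=6
G+C = 4 + 1 = 5 out of 14 bases
%GC = 5/14 × 100 = 35.71% ≈ 36%

36%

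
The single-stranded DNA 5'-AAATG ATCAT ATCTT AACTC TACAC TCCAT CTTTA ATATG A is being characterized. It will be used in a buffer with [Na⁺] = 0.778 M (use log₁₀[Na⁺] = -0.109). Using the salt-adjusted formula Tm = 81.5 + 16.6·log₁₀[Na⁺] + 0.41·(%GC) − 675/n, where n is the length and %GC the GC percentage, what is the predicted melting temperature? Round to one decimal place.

Length n = 41. G=2, T=15, C=9, A=15
G+C = 11, so %GC = 11/41 × 100 = 26.829%
Salt term: 16.6 × (-0.109) = -1.809
GC term: 0.41 × 26.829 = 11; length term: −675/41 = −16.463
Tm = 81.5 + (-1.809) + 11 − 16.463 = 74.228 → 74.2°C

74.2°C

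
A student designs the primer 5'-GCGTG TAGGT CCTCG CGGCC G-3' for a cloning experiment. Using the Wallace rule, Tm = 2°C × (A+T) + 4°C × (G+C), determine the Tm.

Scanning the sequence gives T=4, G=9, C=7, A=1.
A+T = 5, G+C = 16
Tm = 4·16 + 2·5 = 64 + 10 = 74°C

74°C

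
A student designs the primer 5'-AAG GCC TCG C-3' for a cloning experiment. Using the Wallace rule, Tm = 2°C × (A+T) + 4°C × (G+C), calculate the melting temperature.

34°C

Scanning the sequence gives G=3, C=4, A=2, T=1.
A+T = 3, G+C = 7
Tm = 4·7 + 2·3 = 28 + 6 = 34°C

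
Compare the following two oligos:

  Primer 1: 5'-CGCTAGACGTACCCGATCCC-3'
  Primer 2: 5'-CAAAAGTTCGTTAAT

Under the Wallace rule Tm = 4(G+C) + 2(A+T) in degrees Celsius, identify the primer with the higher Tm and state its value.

Primer 1: A+T=7, G+C=13 → Tm = 2(7)+4(13) = 66°C
Primer 2: A+T=11, G+C=4 → Tm = 2(11)+4(4) = 38°C
66°C vs 38°C → primer 1 is higher.

Primer 1, 66°C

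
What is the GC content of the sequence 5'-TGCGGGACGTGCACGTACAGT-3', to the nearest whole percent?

Counting bases: G=8, C=5, A=4, T=4
G+C = 8 + 5 = 13 out of 21 bases
%GC = 13/21 × 100 = 61.9% ≈ 62%

62%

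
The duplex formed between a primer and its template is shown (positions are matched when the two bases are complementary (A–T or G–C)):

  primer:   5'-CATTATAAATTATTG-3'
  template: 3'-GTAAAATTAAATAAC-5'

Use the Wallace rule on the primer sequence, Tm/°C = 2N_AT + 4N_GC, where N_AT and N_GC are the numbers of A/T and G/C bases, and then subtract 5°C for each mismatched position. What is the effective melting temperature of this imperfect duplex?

Primer base counts: A=6, T=7, G=1, C=1 → A+T=13, G+C=2
Perfect-match Tm = 2(13) + 4(2) = 26 + 8 = 34°C
Mismatches (positions where the bases are not complementary): 2 (at positions 5, 9)
Effective Tm = 34 − 2×5 = 34 − 10 = 24°C

24°C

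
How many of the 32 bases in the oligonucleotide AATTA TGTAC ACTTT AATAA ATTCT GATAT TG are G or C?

6

Counting bases: G=3, T=14, A=12, C=3
G+C = 3 + 3 = 6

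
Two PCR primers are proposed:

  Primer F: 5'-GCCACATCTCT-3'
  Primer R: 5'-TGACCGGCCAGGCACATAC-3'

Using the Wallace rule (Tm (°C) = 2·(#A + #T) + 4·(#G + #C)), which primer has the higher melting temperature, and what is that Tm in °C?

Primer R, 62°C

Primer F: A+T=5, G+C=6 → Tm = 2(5)+4(6) = 34°C
Primer R: A+T=7, G+C=12 → Tm = 2(7)+4(12) = 62°C
34°C vs 62°C → primer R is higher.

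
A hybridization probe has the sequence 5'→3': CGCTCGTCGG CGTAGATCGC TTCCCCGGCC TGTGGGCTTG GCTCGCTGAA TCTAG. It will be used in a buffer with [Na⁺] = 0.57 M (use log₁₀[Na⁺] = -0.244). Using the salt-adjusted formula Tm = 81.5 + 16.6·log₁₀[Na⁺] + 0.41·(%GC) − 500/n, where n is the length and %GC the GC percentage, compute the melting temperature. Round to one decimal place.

Length n = 55. Counting bases: G=18, C=18, A=5, T=14
G+C = 36, so %GC = 36/55 × 100 = 65.455%
Salt term: 16.6 × (-0.244) = -4.05
GC term: 0.41 × 65.455 = 26.837; length term: −500/55 = −9.091
Tm = 81.5 + (-4.05) + 26.837 − 9.091 = 95.196 → 95.2°C

95.2°C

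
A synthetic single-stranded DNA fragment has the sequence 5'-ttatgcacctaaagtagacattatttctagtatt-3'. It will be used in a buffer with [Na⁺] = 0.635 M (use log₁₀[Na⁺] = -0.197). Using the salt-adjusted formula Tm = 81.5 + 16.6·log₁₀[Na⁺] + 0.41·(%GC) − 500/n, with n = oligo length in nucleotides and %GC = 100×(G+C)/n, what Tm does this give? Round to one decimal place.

74.4°C

Length n = 34. Counting bases: G=4, C=5, A=11, T=14
G+C = 9, so %GC = 9/34 × 100 = 26.471%
Salt term: 16.6 × (-0.197) = -3.27
GC term: 0.41 × 26.471 = 10.853; length term: −500/34 = −14.706
Tm = 81.5 + (-3.27) + 10.853 − 14.706 = 74.377 → 74.4°C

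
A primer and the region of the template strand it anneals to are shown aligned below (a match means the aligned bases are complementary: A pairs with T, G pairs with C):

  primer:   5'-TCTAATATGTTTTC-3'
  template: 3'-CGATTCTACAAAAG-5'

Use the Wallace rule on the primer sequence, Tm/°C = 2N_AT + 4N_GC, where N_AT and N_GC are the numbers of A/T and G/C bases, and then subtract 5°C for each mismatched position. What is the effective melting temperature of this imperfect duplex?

Primer base counts: A=3, T=8, G=1, C=2 → A+T=11, G+C=3
Perfect-match Tm = 2(11) + 4(3) = 22 + 12 = 34°C
Mismatches (positions where the bases are not complementary): 2 (at positions 1, 6)
Effective Tm = 34 − 2×5 = 34 − 10 = 24°C

24°C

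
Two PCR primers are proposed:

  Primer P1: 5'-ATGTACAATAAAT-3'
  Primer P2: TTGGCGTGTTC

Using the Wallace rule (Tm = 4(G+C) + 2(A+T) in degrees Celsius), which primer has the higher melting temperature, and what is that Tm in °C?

Primer P1: A+T=11, G+C=2 → Tm = 2(11)+4(2) = 30°C
Primer P2: A+T=5, G+C=6 → Tm = 2(5)+4(6) = 34°C
30°C vs 34°C → primer P2 is higher.

Primer P2, 34°C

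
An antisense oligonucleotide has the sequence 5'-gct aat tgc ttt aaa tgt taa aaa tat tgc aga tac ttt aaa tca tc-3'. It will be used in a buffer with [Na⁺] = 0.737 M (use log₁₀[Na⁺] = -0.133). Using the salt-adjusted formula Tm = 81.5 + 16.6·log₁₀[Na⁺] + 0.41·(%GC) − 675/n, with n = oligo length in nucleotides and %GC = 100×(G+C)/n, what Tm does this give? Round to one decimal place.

Length n = 47. Base counts: T=18, A=18, G=5, C=6
G+C = 11, so %GC = 11/47 × 100 = 23.404%
Salt term: 16.6 × (-0.133) = -2.208
GC term: 0.41 × 23.404 = 9.596; length term: −675/47 = −14.362
Tm = 81.5 + (-2.208) + 9.596 − 14.362 = 74.526 → 74.5°C

74.5°C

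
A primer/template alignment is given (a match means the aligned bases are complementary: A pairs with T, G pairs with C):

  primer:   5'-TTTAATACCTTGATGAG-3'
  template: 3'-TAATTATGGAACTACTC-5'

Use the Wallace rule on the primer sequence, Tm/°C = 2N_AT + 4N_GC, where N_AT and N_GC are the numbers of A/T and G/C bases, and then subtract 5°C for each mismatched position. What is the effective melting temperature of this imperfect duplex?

Primer base counts: A=5, T=7, G=3, C=2 → A+T=12, G+C=5
Perfect-match Tm = 2(12) + 4(5) = 24 + 20 = 44°C
Mismatches (positions where the bases are not complementary): 1 (at position 1)
Effective Tm = 44 − 1×5 = 44 − 5 = 39°C

39°C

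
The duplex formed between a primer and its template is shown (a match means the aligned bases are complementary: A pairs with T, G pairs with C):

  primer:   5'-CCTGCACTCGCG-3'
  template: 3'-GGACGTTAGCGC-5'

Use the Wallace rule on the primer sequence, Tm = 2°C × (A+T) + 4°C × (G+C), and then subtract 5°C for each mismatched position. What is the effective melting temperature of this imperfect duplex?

37°C

Primer base counts: A=1, T=2, G=3, C=6 → A+T=3, G+C=9
Perfect-match Tm = 2(3) + 4(9) = 6 + 36 = 42°C
Mismatches (positions where the bases are not complementary): 1 (at position 7)
Effective Tm = 42 − 1×5 = 42 − 5 = 37°C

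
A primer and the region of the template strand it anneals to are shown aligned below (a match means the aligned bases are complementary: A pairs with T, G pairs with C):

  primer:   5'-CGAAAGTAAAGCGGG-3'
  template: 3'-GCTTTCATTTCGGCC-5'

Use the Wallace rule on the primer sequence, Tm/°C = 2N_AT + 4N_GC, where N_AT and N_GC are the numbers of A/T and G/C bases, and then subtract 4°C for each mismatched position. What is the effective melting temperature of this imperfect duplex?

42°C

Primer base counts: A=6, T=1, G=6, C=2 → A+T=7, G+C=8
Perfect-match Tm = 2(7) + 4(8) = 14 + 32 = 46°C
Mismatches (positions where the bases are not complementary): 1 (at position 13)
Effective Tm = 46 − 1×4 = 46 − 4 = 42°C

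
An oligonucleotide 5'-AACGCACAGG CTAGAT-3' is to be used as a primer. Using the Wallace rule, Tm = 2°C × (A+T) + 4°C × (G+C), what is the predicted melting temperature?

48°C

G=4, T=2, C=4, A=6
So N_AT = 8 and N_GC = 8.
Tm = 2×8 + 4×8 = 48°C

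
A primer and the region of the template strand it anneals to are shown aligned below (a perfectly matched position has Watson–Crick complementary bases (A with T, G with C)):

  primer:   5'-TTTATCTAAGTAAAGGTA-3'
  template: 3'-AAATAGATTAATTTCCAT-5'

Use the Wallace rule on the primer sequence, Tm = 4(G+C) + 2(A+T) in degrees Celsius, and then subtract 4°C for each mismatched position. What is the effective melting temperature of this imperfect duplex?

Primer base counts: A=7, T=7, G=3, C=1 → A+T=14, G+C=4
Perfect-match Tm = 2(14) + 4(4) = 28 + 16 = 44°C
Mismatches (positions where the bases are not complementary): 1 (at position 10)
Effective Tm = 44 − 1×4 = 44 − 4 = 40°C

40°C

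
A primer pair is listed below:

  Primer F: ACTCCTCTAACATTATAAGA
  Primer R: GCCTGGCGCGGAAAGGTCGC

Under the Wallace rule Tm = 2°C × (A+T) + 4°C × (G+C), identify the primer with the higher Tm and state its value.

Primer R, 70°C

Primer F: A+T=14, G+C=6 → Tm = 2(14)+4(6) = 52°C
Primer R: A+T=5, G+C=15 → Tm = 2(5)+4(15) = 70°C
52°C vs 70°C → primer R is higher.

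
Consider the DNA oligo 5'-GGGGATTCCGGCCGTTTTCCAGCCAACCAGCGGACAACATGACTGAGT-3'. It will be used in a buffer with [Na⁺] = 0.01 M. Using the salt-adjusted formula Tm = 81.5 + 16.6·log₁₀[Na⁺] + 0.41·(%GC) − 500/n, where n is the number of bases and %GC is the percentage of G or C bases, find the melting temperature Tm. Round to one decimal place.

Length n = 48. Counting bases: C=14, T=9, A=11, G=14
G+C = 28, so %GC = 28/48 × 100 = 58.333%
Salt term: 16.6 × (-2) = -33.2
GC term: 0.41 × 58.333 = 23.917; length term: −500/48 = −10.417
Tm = 81.5 + (-33.2) + 23.917 − 10.417 = 61.8 → 61.8°C

61.8°C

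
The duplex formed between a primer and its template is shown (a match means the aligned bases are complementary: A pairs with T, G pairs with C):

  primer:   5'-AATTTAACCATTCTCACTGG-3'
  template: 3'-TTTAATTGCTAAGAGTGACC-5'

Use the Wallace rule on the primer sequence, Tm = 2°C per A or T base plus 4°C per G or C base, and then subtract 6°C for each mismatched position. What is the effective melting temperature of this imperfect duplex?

Primer base counts: A=6, T=7, G=2, C=5 → A+T=13, G+C=7
Perfect-match Tm = 2(13) + 4(7) = 26 + 28 = 54°C
Mismatches (positions where the bases are not complementary): 2 (at positions 3, 9)
Effective Tm = 54 − 2×6 = 54 − 12 = 42°C

42°C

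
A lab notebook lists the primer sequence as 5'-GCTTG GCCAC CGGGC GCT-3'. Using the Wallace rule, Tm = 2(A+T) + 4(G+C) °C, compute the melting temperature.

G=7, A=1, C=7, T=3
A+T = 4, G+C = 14
Tm = 4·14 + 2·4 = 56 + 8 = 64°C

64°C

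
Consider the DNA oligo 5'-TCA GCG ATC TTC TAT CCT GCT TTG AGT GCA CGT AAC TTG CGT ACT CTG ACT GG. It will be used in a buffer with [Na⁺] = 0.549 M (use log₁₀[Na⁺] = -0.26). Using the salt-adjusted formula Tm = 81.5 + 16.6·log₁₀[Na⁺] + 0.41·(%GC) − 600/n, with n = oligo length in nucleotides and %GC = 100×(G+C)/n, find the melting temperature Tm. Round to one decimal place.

Length n = 53. Scanning the sequence gives C=14, G=12, T=18, A=9.
G+C = 26, so %GC = 26/53 × 100 = 49.057%
Salt term: 16.6 × (-0.26) = -4.316
GC term: 0.41 × 49.057 = 20.113; length term: −600/53 = −11.321
Tm = 81.5 + (-4.316) + 20.113 − 11.321 = 85.976 → 86.0°C

86.0°C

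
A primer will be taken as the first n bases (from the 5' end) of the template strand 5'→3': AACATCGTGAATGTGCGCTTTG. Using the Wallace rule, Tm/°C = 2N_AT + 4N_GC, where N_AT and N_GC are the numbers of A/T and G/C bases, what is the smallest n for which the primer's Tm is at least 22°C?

n = 8

First 7 bases: AACATCG → Tm = 20°C (< 22°C)
First 8 bases: AACATCGT → Tm = 22°C (≥ 22°C)
Each additional base adds 2°C (A/T) or 4°C (G/C), so Tm is non-decreasing in n; n = 8 is the first length to reach 22°C.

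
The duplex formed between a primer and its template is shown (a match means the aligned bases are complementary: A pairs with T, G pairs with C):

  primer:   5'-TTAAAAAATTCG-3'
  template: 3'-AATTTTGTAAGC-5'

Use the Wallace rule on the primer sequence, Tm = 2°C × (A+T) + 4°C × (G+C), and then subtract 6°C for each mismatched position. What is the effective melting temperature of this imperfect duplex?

22°C

Primer base counts: A=6, T=4, G=1, C=1 → A+T=10, G+C=2
Perfect-match Tm = 2(10) + 4(2) = 20 + 8 = 28°C
Mismatches (positions where the bases are not complementary): 1 (at position 7)
Effective Tm = 28 − 1×6 = 28 − 6 = 22°C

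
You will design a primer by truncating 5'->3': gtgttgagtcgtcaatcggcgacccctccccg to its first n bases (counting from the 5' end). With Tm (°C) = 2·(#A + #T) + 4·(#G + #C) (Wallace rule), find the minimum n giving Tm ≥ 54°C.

First 17 bases: GTGTTGAGTCGTCAATC → Tm = 50°C (< 54°C)
First 18 bases: GTGTTGAGTCGTCAATCG → Tm = 54°C (≥ 54°C)
Since every base adds ≥2°C, Tm only increases with n, so the threshold is first crossed at n = 18.

n = 18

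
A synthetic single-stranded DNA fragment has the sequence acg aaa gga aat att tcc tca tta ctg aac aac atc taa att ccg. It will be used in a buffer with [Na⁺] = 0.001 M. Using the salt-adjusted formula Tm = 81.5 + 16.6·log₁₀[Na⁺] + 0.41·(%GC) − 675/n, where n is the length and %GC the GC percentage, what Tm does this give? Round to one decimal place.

30.4°C

Length n = 45. Base counts: G=5, A=18, C=10, T=12
G+C = 15, so %GC = 15/45 × 100 = 33.333%
Salt term: 16.6 × (-3) = -49.8
GC term: 0.41 × 33.333 = 13.667; length term: −675/45 = −15
Tm = 81.5 + (-49.8) + 13.667 − 15 = 30.367 → 30.4°C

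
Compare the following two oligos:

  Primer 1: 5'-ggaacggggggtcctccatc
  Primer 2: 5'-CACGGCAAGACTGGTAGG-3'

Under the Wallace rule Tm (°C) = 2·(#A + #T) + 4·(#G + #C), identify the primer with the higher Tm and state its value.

Primer 1, 68°C

Primer 1: A+T=6, G+C=14 → Tm = 2(6)+4(14) = 68°C
Primer 2: A+T=7, G+C=11 → Tm = 2(7)+4(11) = 58°C
68°C vs 58°C → primer 1 is higher.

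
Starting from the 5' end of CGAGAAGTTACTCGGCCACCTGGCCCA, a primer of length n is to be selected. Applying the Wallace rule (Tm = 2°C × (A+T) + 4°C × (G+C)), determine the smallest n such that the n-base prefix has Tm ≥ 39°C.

First 13 bases: CGAGAAGTTACTC → Tm = 38°C (< 39°C)
First 14 bases: CGAGAAGTTACTCG → Tm = 42°C (≥ 39°C)
Each additional base adds 2°C (A/T) or 4°C (G/C), so Tm is non-decreasing in n; n = 14 is the first length to reach 39°C.

n = 14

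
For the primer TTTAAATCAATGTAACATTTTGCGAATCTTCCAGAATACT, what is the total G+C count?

11

Counting bases: C=7, G=4, A=14, T=15
G+C = 4 + 7 = 11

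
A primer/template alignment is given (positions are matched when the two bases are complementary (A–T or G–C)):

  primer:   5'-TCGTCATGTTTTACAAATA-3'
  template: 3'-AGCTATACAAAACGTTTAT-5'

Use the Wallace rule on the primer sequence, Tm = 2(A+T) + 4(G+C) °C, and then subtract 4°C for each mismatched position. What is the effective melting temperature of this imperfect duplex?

Primer base counts: A=6, T=8, G=2, C=3 → A+T=14, G+C=5
Perfect-match Tm = 2(14) + 4(5) = 28 + 20 = 48°C
Mismatches (positions where the bases are not complementary): 3 (at positions 4, 5, 13)
Effective Tm = 48 − 3×4 = 48 − 12 = 36°C

36°C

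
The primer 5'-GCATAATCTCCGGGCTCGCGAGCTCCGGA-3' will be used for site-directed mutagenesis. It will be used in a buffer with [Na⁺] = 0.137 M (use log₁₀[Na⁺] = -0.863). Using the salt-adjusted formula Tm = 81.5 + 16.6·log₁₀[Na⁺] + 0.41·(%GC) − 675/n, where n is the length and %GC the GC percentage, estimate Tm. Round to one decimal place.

70.8°C

Length n = 29. T=5, A=5, G=9, C=10
G+C = 19, so %GC = 19/29 × 100 = 65.517%
Salt term: 16.6 × (-0.863) = -14.326
GC term: 0.41 × 65.517 = 26.862; length term: −675/29 = −23.276
Tm = 81.5 + (-14.326) + 26.862 − 23.276 = 70.76 → 70.8°C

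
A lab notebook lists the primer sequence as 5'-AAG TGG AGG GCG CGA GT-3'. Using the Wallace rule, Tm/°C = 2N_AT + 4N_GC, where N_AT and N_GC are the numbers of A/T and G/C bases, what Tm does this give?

56°C

Base counts: A=4, G=9, C=2, T=2
AT pairs contribute 6, GC pairs contribute 11.
Tm = 2×6 + 4×11 = 56°C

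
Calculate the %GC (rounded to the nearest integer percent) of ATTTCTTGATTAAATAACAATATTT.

Scanning the sequence gives T=12, G=1, C=2, A=10.
G+C = 1 + 2 = 3 out of 25 bases
%GC = 3/25 × 100 = 12% ≈ 12%

12%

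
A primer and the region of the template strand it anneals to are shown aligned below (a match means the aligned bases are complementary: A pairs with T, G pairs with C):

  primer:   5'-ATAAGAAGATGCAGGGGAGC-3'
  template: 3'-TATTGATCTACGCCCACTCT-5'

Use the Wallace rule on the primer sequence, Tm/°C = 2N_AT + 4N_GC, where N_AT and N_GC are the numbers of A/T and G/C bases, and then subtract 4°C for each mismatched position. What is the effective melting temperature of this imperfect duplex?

40°C

Primer base counts: A=8, T=2, G=8, C=2 → A+T=10, G+C=10
Perfect-match Tm = 2(10) + 4(10) = 20 + 40 = 60°C
Mismatches (positions where the bases are not complementary): 5 (at positions 5, 6, 13, 16, 20)
Effective Tm = 60 − 5×4 = 60 − 20 = 40°C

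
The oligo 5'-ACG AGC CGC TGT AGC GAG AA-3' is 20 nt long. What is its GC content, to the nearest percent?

Base counts: T=2, G=7, C=5, A=6
G+C = 7 + 5 = 12 out of 20 bases
%GC = 12/20 × 100 = 60% ≈ 60%

60%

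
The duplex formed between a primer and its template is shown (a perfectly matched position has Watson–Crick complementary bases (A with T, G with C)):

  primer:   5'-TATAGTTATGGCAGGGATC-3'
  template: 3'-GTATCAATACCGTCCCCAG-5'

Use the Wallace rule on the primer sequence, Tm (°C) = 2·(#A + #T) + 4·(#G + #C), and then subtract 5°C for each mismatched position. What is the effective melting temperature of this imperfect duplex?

Primer base counts: A=5, T=6, G=6, C=2 → A+T=11, G+C=8
Perfect-match Tm = 2(11) + 4(8) = 22 + 32 = 54°C
Mismatches (positions where the bases are not complementary): 2 (at positions 1, 17)
Effective Tm = 54 − 2×5 = 54 − 10 = 44°C

44°C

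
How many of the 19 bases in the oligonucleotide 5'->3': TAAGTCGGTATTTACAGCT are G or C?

Counting bases: G=4, A=5, C=3, T=7
G+C = 4 + 3 = 7

7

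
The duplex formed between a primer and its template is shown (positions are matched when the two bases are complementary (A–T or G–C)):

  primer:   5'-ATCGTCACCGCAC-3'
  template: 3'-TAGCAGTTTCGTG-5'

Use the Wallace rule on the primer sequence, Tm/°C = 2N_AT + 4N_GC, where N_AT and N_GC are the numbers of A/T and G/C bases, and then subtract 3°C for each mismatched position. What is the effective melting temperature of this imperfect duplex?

Primer base counts: A=3, T=2, G=2, C=6 → A+T=5, G+C=8
Perfect-match Tm = 2(5) + 4(8) = 10 + 32 = 42°C
Mismatches (positions where the bases are not complementary): 2 (at positions 8, 9)
Effective Tm = 42 − 2×3 = 42 − 6 = 36°C

36°C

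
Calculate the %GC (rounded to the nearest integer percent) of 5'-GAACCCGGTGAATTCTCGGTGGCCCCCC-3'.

Scanning the sequence gives A=4, C=11, G=8, T=5.
G+C = 8 + 11 = 19 out of 28 bases
%GC = 19/28 × 100 = 67.86% ≈ 68%

68%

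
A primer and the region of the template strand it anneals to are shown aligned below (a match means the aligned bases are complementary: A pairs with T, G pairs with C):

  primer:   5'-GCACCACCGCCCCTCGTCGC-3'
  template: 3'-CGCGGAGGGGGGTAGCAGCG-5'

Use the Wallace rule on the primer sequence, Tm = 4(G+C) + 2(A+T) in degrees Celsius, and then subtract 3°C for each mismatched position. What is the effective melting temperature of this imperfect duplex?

60°C

Primer base counts: A=2, T=2, G=4, C=12 → A+T=4, G+C=16
Perfect-match Tm = 2(4) + 4(16) = 8 + 64 = 72°C
Mismatches (positions where the bases are not complementary): 4 (at positions 3, 6, 9, 13)
Effective Tm = 72 − 4×3 = 72 − 12 = 60°C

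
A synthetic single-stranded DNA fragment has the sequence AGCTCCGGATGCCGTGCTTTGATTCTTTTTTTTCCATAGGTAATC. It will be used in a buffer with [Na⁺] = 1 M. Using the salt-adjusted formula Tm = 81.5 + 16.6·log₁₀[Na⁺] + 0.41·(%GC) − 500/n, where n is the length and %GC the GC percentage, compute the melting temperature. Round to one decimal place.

87.7°C

Length n = 45. Base counts: T=19, G=9, C=10, A=7
G+C = 19, so %GC = 19/45 × 100 = 42.222%
Salt term: 16.6 × (0) = 0
GC term: 0.41 × 42.222 = 17.311; length term: −500/45 = −11.111
Tm = 81.5 + (0) + 17.311 − 11.111 = 87.7 → 87.7°C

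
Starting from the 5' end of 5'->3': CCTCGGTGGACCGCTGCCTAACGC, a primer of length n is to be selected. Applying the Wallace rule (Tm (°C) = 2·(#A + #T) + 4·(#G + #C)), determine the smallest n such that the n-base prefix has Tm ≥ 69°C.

First 20 bases: CCTCGGTGGACCGCTGCCTA → Tm = 68°C (< 69°C)
First 21 bases: CCTCGGTGGACCGCTGCCTAA → Tm = 70°C (≥ 69°C)
Each additional base adds 2°C (A/T) or 4°C (G/C), so Tm is non-decreasing in n; n = 21 is the first length to reach 69°C.

n = 21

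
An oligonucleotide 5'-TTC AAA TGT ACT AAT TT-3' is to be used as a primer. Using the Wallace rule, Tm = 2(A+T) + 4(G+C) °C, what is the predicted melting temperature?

Base counts: G=1, C=2, T=8, A=6
So N_AT = 14 and N_GC = 3.
Tm = 4·3 + 2·14 = 12 + 28 = 40°C

40°C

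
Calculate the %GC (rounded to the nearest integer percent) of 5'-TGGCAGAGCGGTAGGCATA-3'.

58%

C=3, A=5, G=8, T=3
G+C = 8 + 3 = 11 out of 19 bases
%GC = 11/19 × 100 = 57.89% ≈ 58%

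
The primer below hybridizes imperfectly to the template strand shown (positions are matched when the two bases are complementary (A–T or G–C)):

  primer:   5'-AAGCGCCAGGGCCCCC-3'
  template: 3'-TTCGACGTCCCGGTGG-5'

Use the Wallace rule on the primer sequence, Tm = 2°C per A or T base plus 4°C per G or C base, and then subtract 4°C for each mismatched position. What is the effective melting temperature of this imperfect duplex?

46°C

Primer base counts: A=3, T=0, G=5, C=8 → A+T=3, G+C=13
Perfect-match Tm = 2(3) + 4(13) = 6 + 52 = 58°C
Mismatches (positions where the bases are not complementary): 3 (at positions 5, 6, 14)
Effective Tm = 58 − 3×4 = 58 − 12 = 46°C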